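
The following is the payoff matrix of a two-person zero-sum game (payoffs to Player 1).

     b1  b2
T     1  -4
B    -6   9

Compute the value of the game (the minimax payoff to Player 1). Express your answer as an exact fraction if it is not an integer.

-3/4

Row minima: T → -4, B → -6; maximin = -4.
Column maxima: b1 → 1, b2 → 9; minimax = 1.
-4 ≠ 1, so there is no saddle point; optimal play is mixed.
Let Player 1 play T with probability p. Expected payoff against b1: 1p + (-6)(1−p) = 7p − 6; against b2: (-4)p + 9(1−p) = −13p + 9.
Setting these equal: 7p − 6 = −13p + 9 ⇒ 20p = 15 ⇒ p = 3/4, and the value is (7)·(3/4) − 6 = -3/4.
For Player 2: with q = P(b1), equating T's and B's payoffs gives 5q − 4 = −15q + 9 ⇒ q = 13/20.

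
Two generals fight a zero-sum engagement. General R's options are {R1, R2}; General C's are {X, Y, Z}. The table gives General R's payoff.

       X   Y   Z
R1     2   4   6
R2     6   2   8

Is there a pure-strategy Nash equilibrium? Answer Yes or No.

Row minima: R1 → 2, R2 → 2; maximin = 2.
Column maxima: X → 6, Y → 4, Z → 8; minimax = 4.
2 ≠ 4, so no pure-strategy equilibrium exists.

No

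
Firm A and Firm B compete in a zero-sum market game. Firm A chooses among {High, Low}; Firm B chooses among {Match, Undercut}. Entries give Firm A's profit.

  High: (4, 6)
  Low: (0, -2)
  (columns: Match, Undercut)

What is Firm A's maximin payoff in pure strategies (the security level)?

4

Row minima: High → 4, Low → -2.
The best of these is 4.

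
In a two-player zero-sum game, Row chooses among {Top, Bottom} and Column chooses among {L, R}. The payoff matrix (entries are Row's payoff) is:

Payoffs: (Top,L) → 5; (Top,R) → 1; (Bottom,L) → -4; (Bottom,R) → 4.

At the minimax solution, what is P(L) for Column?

Row minima: Top → 1, Bottom → -4; maximin = 1.
Column maxima: L → 5, R → 4; minimax = 4.
1 ≠ 4, so there is no saddle point; optimal play is mixed.
Let Row play Top with probability p. Expected payoff against L: 5p + (-4)(1−p) = 9p − 4; against R: 1p + 4(1−p) = −3p + 4.
Setting these equal: 9p − 4 = −3p + 4 ⇒ 12p = 8 ⇒ p = 2/3, and the value is (9)·(2/3) − 4 = 2.
For Column: with q = P(L), equating Top's and Bottom's payoffs gives 4q + 1 = −8q + 4 ⇒ q = 1/4.

1/4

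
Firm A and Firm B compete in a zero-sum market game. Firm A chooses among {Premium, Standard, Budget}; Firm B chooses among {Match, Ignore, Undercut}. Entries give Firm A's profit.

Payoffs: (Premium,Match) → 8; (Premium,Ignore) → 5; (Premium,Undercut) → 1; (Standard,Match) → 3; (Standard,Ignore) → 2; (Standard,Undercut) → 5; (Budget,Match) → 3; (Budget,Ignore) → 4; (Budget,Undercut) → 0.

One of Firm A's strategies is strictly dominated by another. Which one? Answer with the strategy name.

Budget

Premium gives a strictly higher payoff than Budget against every column: 8 > 3, 5 > 4, 1 > 0.
So Budget is strictly dominated and Firm A never plays it.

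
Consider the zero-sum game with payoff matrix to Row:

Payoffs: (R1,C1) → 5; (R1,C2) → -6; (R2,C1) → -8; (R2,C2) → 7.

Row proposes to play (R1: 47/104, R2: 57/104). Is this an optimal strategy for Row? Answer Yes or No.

No

Against C1 this mix gives (47/104)·5 + (57/104)·(-8) = -17/8.
Against C2 this mix gives (47/104)·(-6) + (57/104)·7 = 9/8.
Column will play C1, holding Row to -17/8. Shifting weight toward the row that does better against C1 would raise this floor (the equalizing mix achieves -1/2 against both C1 and C2), so the proposed strategy is not optimal.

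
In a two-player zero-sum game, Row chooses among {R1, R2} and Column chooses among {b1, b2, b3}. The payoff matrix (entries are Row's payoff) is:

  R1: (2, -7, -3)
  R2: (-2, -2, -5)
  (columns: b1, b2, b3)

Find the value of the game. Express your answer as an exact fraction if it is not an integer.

Row minima: R1 → -7, R2 → -5; maximin = -5.
Column maxima: b1 → 2, b2 → -2, b3 → -3; minimax = -3.
-5 ≠ -3, so there is no saddle point; optimal play is mixed.
b1 is strictly dominated by b3 (it gives Row strictly more in every row), so Column never plays it.
On the remaining 2×2 (R1, R2 vs b2, b3):
Let Row play R1 with probability p. Expected payoff against b2: (-7)p + (-2)(1−p) = −5p − 2; against b3: (-3)p + (-5)(1−p) = 2p − 5.
Setting these equal: −5p − 2 = 2p − 5 ⇒ −7p = -3 ⇒ p = 3/7, and the value is (-5)·(3/7) − 2 = -29/7.
For Column: with q = P(b2), equating R1's and R2's payoffs gives −4q − 3 = 3q − 5 ⇒ q = 2/7.

-29/7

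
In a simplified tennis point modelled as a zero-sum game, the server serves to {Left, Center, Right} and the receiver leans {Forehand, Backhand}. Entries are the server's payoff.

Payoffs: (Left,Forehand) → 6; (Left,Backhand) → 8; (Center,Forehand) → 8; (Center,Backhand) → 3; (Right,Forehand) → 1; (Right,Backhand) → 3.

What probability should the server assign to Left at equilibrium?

Row minima: Left → 6, Center → 3, Right → 1; maximin = 6.
Column maxima: Forehand → 8, Backhand → 8; minimax = 8.
6 ≠ 8, so there is no saddle point; optimal play is mixed.
Right is strictly dominated by Left, so the server never plays it.
On the remaining 2×2 (Left, Center vs Forehand, Backhand):
Let the server play Left with probability p. Expected payoff against Forehand: 6p + 8(1−p) = −2p + 8; against Backhand: 8p + 3(1−p) = 5p + 3.
Setting these equal: −2p + 8 = 5p + 3 ⇒ −7p = -5 ⇒ p = 5/7, and the value is (-2)·(5/7) + 8 = 46/7.
For the receiver: with q = P(Forehand), equating Left's and Center's payoffs gives −2q + 8 = 5q + 3 ⇒ q = 5/7.

5/7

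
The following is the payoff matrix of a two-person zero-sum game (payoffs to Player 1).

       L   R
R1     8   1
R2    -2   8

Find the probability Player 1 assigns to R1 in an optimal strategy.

Row minima: R1 → 1, R2 → -2; maximin = 1.
Column maxima: L → 8, R → 8; minimax = 8.
1 ≠ 8, so there is no saddle point; optimal play is mixed.
Let Player 1 play R1 with probability p. Expected payoff against L: 8p + (-2)(1−p) = 10p − 2; against R: 1p + 8(1−p) = −7p + 8.
Setting these equal: 10p − 2 = −7p + 8 ⇒ 17p = 10 ⇒ p = 10/17, and the value is (10)·(10/17) − 2 = 66/17.
For Player 2: with q = P(L), equating R1's and R2's payoffs gives 7q + 1 = −10q + 8 ⇒ q = 7/17.

10/17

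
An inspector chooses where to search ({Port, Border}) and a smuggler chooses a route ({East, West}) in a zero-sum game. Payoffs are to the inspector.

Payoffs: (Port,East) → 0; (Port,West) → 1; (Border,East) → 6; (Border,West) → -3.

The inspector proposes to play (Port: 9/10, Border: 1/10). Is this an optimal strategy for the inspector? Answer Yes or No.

Against East this mix gives (9/10)·0 + (1/10)·6 = 3/5.
Against West this mix gives (9/10)·1 + (1/10)·(-3) = 3/5.
All of the smuggler's active replies (East, West) yield 3/5, and no column does worse for the inspector. The mix makes the smuggler indifferent and guarantees 3/5, so it is optimal.

Yes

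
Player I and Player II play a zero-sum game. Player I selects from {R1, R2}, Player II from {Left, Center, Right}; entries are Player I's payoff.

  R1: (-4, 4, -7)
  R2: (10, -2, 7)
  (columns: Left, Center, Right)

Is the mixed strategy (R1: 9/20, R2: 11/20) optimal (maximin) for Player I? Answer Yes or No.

Yes

Against Left this mix gives (9/20)·(-4) + (11/20)·10 = 37/10.
Against Center this mix gives (9/20)·4 + (11/20)·(-2) = 7/10.
Against Right this mix gives (9/20)·(-7) + (11/20)·7 = 7/10.
All of Player II's active replies (Center, Right) yield 7/10, and no column does worse for Player I. The mix makes Player II indifferent and guarantees 7/10, so it is optimal.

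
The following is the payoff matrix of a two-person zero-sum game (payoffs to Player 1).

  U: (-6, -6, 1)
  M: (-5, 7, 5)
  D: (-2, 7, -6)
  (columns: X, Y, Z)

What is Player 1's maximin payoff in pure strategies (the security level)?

-5

Row minima: U → -6, M → -5, D → -6.
The best of these is -5.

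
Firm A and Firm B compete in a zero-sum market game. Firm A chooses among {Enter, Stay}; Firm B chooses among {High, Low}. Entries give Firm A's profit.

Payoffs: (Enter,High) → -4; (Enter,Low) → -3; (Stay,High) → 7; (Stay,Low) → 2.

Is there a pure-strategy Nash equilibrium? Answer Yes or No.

Row minima: Enter → -4, Stay → 2; maximin = 2.
Column maxima: High → 7, Low → 2; minimax = 2.
maximin = minimax = 2, so a saddle point exists.

Yes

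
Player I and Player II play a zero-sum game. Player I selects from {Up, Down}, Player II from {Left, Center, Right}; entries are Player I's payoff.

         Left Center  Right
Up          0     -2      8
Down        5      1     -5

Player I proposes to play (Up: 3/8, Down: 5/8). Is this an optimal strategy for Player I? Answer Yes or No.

Yes

Against Left this mix gives (3/8)·0 + (5/8)·5 = 25/8.
Against Center this mix gives (3/8)·(-2) + (5/8)·1 = -1/8.
Against Right this mix gives (3/8)·8 + (5/8)·(-5) = -1/8.
All of Player II's active replies (Center, Right) yield -1/8, and no column does worse for Player I. The mix makes Player II indifferent and guarantees -1/8, so it is optimal.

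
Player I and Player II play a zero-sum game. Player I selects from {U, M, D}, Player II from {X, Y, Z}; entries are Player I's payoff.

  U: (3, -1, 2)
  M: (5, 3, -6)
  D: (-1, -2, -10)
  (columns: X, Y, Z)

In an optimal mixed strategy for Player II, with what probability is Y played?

Row minima: U → -1, M → -6, D → -10; maximin = -1.
Column maxima: X → 5, Y → 3, Z → 2; minimax = 2.
-1 ≠ 2, so there is no saddle point; optimal play is mixed.
D is strictly dominated by U, so Player I never plays it.
X is strictly dominated by Y (it gives Player I strictly more in every row), so Player II never plays it.
On the remaining 2×2 (U, M vs Y, Z):
Let Player I play U with probability p. Expected payoff against Y: (-1)p + 3(1−p) = −4p + 3; against Z: 2p + (-6)(1−p) = 8p − 6.
Setting these equal: −4p + 3 = 8p − 6 ⇒ −12p = -9 ⇒ p = 3/4, and the value is (-4)·(3/4) + 3 = 0.
For Player II: with q = P(Y), equating U's and M's payoffs gives −3q + 2 = 9q − 6 ⇒ q = 2/3.

2/3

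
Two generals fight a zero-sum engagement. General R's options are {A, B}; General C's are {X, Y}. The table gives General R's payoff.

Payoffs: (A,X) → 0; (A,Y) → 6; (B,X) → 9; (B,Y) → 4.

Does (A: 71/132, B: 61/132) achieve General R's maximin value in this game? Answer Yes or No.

Against X this mix gives (71/132)·0 + (61/132)·9 = 183/44.
Against Y this mix gives (71/132)·6 + (61/132)·4 = 335/66.
General C will play X, holding General R to 183/44. Shifting weight toward the row that does better against X would raise this floor (the equalizing mix achieves 54/11 against both X and Y), so the proposed strategy is not optimal.

No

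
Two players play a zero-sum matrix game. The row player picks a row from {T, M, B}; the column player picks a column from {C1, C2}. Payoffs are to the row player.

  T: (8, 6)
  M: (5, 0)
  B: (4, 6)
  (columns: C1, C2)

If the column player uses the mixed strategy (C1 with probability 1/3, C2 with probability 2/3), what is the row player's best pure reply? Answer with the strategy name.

Expected payoff of T: (1/3)·8 + (2/3)·6 = 20/3.
Expected payoff of M: (1/3)·5 + (2/3)·0 = 5/3.
Expected payoff of B: (1/3)·4 + (2/3)·6 = 16/3.
The largest is 20/3, so the row player's best response is T.

T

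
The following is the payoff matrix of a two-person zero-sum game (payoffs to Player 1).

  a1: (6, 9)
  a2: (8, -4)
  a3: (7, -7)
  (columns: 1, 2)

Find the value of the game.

Row minima: a1 → 6, a2 → -4, a3 → -7; maximin = 6.
Column maxima: 1 → 8, 2 → 9; minimax = 8.
6 ≠ 8, so there is no saddle point; optimal play is mixed.
a3 is strictly dominated by a2, so Player 1 never plays it.
On the remaining 2×2 (a1, a2 vs 1, 2):
Let Player 1 play a1 with probability p. Expected payoff against 1: 6p + 8(1−p) = −2p + 8; against 2: 9p + (-4)(1−p) = 13p − 4.
Setting these equal: −2p + 8 = 13p − 4 ⇒ −15p = -12 ⇒ p = 4/5, and the value is (-2)·(4/5) + 8 = 32/5.
For Player 2: with q = P(1), equating a1's and a2's payoffs gives −3q + 9 = 12q − 4 ⇒ q = 13/15.

32/5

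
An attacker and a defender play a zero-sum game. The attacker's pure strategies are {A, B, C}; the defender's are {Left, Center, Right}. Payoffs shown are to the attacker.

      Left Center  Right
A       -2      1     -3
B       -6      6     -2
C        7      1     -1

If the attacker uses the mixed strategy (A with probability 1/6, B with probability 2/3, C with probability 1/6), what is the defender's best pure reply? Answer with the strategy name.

If the defender plays Left, the attacker's expected payoff is (1/6)·(-2) + (2/3)·(-6) + (1/6)·7 = -19/6.
If the defender plays Center, the attacker's expected payoff is (1/6)·1 + (2/3)·6 + (1/6)·1 = 13/3.
If the defender plays Right, the attacker's expected payoff is (1/6)·(-3) + (2/3)·(-2) + (1/6)·(-1) = -2.
The defender minimizes the attacker's payoff; the smallest is -19/6, so the best response is Left.

Left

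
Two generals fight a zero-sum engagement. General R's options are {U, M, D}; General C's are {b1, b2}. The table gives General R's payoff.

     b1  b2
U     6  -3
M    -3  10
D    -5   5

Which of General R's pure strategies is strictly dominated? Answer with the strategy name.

D

M gives a strictly higher payoff than D against every column: -3 > -5, 10 > 5.
So D is strictly dominated and General R never plays it.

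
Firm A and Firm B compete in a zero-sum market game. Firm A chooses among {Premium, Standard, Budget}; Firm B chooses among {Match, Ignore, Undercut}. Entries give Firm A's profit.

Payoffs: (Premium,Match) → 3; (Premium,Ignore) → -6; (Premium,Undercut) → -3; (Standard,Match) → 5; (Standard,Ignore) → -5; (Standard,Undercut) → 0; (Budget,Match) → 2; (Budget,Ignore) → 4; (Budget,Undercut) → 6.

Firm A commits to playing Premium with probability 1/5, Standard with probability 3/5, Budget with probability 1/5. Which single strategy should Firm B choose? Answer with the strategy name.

Ignore

If Firm B plays Match, Firm A's expected payoff is (1/5)·3 + (3/5)·5 + (1/5)·2 = 4.
If Firm B plays Ignore, Firm A's expected payoff is (1/5)·(-6) + (3/5)·(-5) + (1/5)·4 = -17/5.
If Firm B plays Undercut, Firm A's expected payoff is (1/5)·(-3) + (3/5)·0 + (1/5)·6 = 3/5.
Firm B minimizes Firm A's payoff; the smallest is -17/5, so the best response is Ignore.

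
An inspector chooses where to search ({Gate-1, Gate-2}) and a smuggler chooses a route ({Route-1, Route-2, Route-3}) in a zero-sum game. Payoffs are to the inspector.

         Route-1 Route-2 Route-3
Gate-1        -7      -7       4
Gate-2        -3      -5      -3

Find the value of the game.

Row minima: Gate-1 → -7, Gate-2 → -5; maximin = -5.
Column maxima: Route-1 → -3, Route-2 → -5, Route-3 → 4; minimax = -5.
Since maximin = minimax = -5, there is a saddle point and the value is -5.

-5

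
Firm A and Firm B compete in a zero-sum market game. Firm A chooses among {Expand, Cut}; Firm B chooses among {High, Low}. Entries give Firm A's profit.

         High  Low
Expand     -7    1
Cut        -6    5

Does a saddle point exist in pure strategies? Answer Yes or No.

Row minima: Expand → -7, Cut → -6; maximin = -6.
Column maxima: High → -6, Low → 5; minimax = -6.
maximin = minimax = -6, so a saddle point exists.

Yes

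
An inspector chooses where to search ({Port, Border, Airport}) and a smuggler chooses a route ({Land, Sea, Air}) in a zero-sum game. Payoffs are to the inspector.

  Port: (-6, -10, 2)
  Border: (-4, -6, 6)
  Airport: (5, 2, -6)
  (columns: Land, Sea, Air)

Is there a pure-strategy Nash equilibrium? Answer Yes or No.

No

Row minima: Port → -10, Border → -6, Airport → -6; maximin = -6.
Column maxima: Land → 5, Sea → 2, Air → 6; minimax = 2.
-6 ≠ 2, so no pure-strategy equilibrium exists.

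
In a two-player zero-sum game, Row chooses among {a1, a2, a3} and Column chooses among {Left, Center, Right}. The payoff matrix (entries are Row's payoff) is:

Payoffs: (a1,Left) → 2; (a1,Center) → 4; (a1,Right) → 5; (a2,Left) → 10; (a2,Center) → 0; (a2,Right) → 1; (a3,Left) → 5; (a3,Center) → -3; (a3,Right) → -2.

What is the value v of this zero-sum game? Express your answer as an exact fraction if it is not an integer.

10/3

Row minima: a1 → 2, a2 → 0, a3 → -3; maximin = 2.
Column maxima: Left → 10, Center → 4, Right → 5; minimax = 4.
2 ≠ 4, so there is no saddle point; optimal play is mixed.
a3 is strictly dominated by a2, so Row never plays it.
Right is strictly dominated by Center (it gives Row strictly more in every row), so Column never plays it.
On the remaining 2×2 (a1, a2 vs Left, Center):
Let Row play a1 with probability p. Expected payoff against Left: 2p + 10(1−p) = −8p + 10; against Center: 4p + 0(1−p) = 4p.
Setting these equal: −8p + 10 = 4p ⇒ −12p = -10 ⇒ p = 5/6, and the value is (-8)·(5/6) + 10 = 10/3.
For Column: with q = P(Left), equating a1's and a2's payoffs gives −2q + 4 = 10q ⇒ q = 1/3.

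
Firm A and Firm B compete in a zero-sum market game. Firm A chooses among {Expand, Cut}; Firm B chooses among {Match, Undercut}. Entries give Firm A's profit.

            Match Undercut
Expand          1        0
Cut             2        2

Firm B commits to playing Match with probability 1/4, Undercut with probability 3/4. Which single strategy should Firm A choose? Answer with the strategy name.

Expected payoff of Expand: (1/4)·1 + (3/4)·0 = 1/4.
Expected payoff of Cut: (1/4)·2 + (3/4)·2 = 2.
The largest is 2, so Firm A's best response is Cut.

Cut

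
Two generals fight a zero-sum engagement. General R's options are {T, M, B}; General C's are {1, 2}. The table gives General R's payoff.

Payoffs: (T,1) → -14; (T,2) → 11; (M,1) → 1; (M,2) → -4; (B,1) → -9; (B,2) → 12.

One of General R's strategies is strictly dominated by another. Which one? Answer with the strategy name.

T

B gives a strictly higher payoff than T against every column: -9 > -14, 12 > 11.
So T is strictly dominated and General R never plays it.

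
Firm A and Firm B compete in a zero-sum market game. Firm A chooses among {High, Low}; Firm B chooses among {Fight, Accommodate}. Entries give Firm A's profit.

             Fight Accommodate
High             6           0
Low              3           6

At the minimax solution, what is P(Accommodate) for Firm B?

1/3

Row minima: High → 0, Low → 3; maximin = 3.
Column maxima: Fight → 6, Accommodate → 6; minimax = 6.
3 ≠ 6, so there is no saddle point; optimal play is mixed.
Let Firm A play High with probability p. Expected payoff against Fight: 6p + 3(1−p) = 3p + 3; against Accommodate: 0p + 6(1−p) = −6p + 6.
Setting these equal: 3p + 3 = −6p + 6 ⇒ 9p = 3 ⇒ p = 1/3, and the value is (3)·(1/3) + 3 = 4.
For Firm B: with q = P(Fight), equating High's and Low's payoffs gives 6q = −3q + 6 ⇒ q = 2/3.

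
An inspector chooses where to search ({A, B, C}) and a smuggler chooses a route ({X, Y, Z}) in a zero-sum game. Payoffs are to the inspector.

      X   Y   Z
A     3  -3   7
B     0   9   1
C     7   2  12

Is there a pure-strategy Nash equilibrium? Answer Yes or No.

Row minima: A → -3, B → 0, C → 2; maximin = 2.
Column maxima: X → 7, Y → 9, Z → 12; minimax = 7.
2 ≠ 7, so no pure-strategy equilibrium exists.

No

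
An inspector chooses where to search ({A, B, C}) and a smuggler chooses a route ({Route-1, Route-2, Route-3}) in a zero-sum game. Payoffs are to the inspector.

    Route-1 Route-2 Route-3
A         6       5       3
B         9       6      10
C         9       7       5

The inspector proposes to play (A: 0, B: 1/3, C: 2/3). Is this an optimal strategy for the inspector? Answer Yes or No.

Against Route-1 this mix gives (1/3)·9 + (2/3)·9 = 9.
Against Route-2 this mix gives (1/3)·6 + (2/3)·7 = 20/3.
Against Route-3 this mix gives (1/3)·10 + (2/3)·5 = 20/3.
All of the smuggler's active replies (Route-2, Route-3) yield 20/3, and no column does worse for the inspector. The mix makes the smuggler indifferent and guarantees 20/3, so it is optimal.

Yes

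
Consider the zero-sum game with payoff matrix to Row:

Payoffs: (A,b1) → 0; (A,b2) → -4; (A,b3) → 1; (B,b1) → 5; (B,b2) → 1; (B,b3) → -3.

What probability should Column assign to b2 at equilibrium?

4/9

Row minima: A → -4, B → -3; maximin = -3.
Column maxima: b1 → 5, b2 → 1, b3 → 1; minimax = 1.
-3 ≠ 1, so there is no saddle point; optimal play is mixed.
b1 is strictly dominated by b2 (it gives Row strictly more in every row), so Column never plays it.
On the remaining 2×2 (A, B vs b2, b3):
Let Row play A with probability p. Expected payoff against b2: (-4)p + 1(1−p) = −5p + 1; against b3: 1p + (-3)(1−p) = 4p − 3.
Setting these equal: −5p + 1 = 4p − 3 ⇒ −9p = -4 ⇒ p = 4/9, and the value is (-5)·(4/9) + 1 = -11/9.
For Column: with q = P(b2), equating A's and B's payoffs gives −5q + 1 = 4q − 3 ⇒ q = 4/9.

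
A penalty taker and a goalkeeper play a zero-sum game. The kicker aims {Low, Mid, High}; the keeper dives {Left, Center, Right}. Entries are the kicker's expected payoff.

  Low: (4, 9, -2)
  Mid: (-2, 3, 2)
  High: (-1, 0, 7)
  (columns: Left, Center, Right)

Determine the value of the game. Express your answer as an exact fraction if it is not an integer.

Row minima: Low → -2, Mid → -2, High → -1; maximin = -1.
Column maxima: Left → 4, Center → 9, Right → 7; minimax = 4.
-1 ≠ 4, so there is no saddle point; optimal play is mixed.
Center is strictly dominated by Left (it gives the kicker strictly more in every row), so the keeper never plays it.
With Center eliminated, Mid is strictly dominated by High (High gives the kicker strictly more in every remaining column), so the kicker never plays it.
On the remaining 2×2 (Low, High vs Left, Right):
Let the kicker play Low with probability p. Expected payoff against Left: 4p + (-1)(1−p) = 5p − 1; against Right: (-2)p + 7(1−p) = −9p + 7.
Setting these equal: 5p − 1 = −9p + 7 ⇒ 14p = 8 ⇒ p = 4/7, and the value is (5)·(4/7) − 1 = 13/7.
For the keeper: with q = P(Left), equating Low's and High's payoffs gives 6q − 2 = −8q + 7 ⇒ q = 9/14.

13/7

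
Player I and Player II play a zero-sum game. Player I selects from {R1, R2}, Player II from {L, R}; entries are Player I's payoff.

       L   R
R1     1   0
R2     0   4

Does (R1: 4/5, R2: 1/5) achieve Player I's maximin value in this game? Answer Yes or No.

Against L this mix gives (4/5)·1 + (1/5)·0 = 4/5.
Against R this mix gives (4/5)·0 + (1/5)·4 = 4/5.
All of Player II's active replies (L, R) yield 4/5, and no column does worse for Player I. The mix makes Player II indifferent and guarantees 4/5, so it is optimal.

Yes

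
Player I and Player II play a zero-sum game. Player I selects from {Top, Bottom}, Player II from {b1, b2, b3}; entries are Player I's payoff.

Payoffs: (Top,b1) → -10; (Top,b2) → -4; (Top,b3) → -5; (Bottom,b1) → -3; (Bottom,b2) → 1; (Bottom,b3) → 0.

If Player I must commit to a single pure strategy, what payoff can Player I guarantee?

Row minima: Top → -10, Bottom → -3.
The best of these is -3.

-3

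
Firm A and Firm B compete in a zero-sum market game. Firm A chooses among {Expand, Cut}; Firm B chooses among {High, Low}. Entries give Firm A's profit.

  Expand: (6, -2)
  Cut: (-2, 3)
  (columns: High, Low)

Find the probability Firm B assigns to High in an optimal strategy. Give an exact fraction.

5/13

Row minima: Expand → -2, Cut → -2; maximin = -2.
Column maxima: High → 6, Low → 3; minimax = 3.
-2 ≠ 3, so there is no saddle point; optimal play is mixed.
Let Firm A play Expand with probability p. Expected payoff against High: 6p + (-2)(1−p) = 8p − 2; against Low: (-2)p + 3(1−p) = −5p + 3.
Setting these equal: 8p − 2 = −5p + 3 ⇒ 13p = 5 ⇒ p = 5/13, and the value is (8)·(5/13) − 2 = 14/13.
For Firm B: with q = P(High), equating Expand's and Cut's payoffs gives 8q − 2 = −5q + 3 ⇒ q = 5/13.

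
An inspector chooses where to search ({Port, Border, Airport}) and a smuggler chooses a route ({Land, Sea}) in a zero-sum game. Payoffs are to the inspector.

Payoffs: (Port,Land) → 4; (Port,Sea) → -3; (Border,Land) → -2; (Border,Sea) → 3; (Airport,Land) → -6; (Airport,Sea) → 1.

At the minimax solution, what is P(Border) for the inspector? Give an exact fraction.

Row minima: Port → -3, Border → -2, Airport → -6; maximin = -2.
Column maxima: Land → 4, Sea → 3; minimax = 3.
-2 ≠ 3, so there is no saddle point; optimal play is mixed.
Airport is strictly dominated by Border, so the inspector never plays it.
On the remaining 2×2 (Port, Border vs Land, Sea):
Let the inspector play Port with probability p. Expected payoff against Land: 4p + (-2)(1−p) = 6p − 2; against Sea: (-3)p + 3(1−p) = −6p + 3.
Setting these equal: 6p − 2 = −6p + 3 ⇒ 12p = 5 ⇒ p = 5/12, and the value is (6)·(5/12) − 2 = 1/2.
For the smuggler: with q = P(Land), equating Port's and Border's payoffs gives 7q − 3 = −5q + 3 ⇒ q = 1/2.

7/12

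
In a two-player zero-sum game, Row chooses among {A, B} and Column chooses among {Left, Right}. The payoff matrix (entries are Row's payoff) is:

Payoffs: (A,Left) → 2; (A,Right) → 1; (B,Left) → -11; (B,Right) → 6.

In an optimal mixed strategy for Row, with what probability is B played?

Row minima: A → 1, B → -11; maximin = 1.
Column maxima: Left → 2, Right → 6; minimax = 2.
1 ≠ 2, so there is no saddle point; optimal play is mixed.
Let Row play A with probability p. Expected payoff against Left: 2p + (-11)(1−p) = 13p − 11; against Right: 1p + 6(1−p) = −5p + 6.
Setting these equal: 13p − 11 = −5p + 6 ⇒ 18p = 17 ⇒ p = 17/18, and the value is (13)·(17/18) − 11 = 23/18.
For Column: with q = P(Left), equating A's and B's payoffs gives q + 1 = −17q + 6 ⇒ q = 5/18.

1/18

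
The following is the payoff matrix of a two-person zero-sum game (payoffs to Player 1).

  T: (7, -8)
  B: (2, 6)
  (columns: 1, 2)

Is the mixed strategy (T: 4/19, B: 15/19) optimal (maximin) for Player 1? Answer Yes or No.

Yes

Against 1 this mix gives (4/19)·7 + (15/19)·2 = 58/19.
Against 2 this mix gives (4/19)·(-8) + (15/19)·6 = 58/19.
All of Player 2's active replies (1, 2) yield 58/19, and no column does worse for Player 1. The mix makes Player 2 indifferent and guarantees 58/19, so it is optimal.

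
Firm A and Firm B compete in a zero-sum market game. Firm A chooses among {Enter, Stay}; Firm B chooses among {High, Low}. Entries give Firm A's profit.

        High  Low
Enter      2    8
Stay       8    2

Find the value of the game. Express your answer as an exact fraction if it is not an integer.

5

Row minima: Enter → 2, Stay → 2; maximin = 2.
Column maxima: High → 8, Low → 8; minimax = 8.
2 ≠ 8, so there is no saddle point; optimal play is mixed.
Let Firm A play Enter with probability p. Expected payoff against High: 2p + 8(1−p) = −6p + 8; against Low: 8p + 2(1−p) = 6p + 2.
Setting these equal: −6p + 8 = 6p + 2 ⇒ −12p = -6 ⇒ p = 1/2, and the value is (-6)·(1/2) + 8 = 5.
For Firm B: with q = P(High), equating Enter's and Stay's payoffs gives −6q + 8 = 6q + 2 ⇒ q = 1/2.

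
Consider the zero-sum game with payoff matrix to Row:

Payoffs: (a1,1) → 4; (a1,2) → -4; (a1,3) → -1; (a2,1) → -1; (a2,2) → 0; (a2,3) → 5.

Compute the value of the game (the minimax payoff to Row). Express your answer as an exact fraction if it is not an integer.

Row minima: a1 → -4, a2 → -1; maximin = -1.
Column maxima: 1 → 4, 2 → 0, 3 → 5; minimax = 0.
-1 ≠ 0, so there is no saddle point; optimal play is mixed.
3 is strictly dominated by 2 (it gives Row strictly more in every row), so Column never plays it.
On the remaining 2×2 (a1, a2 vs 1, 2):
Let Row play a1 with probability p. Expected payoff against 1: 4p + (-1)(1−p) = 5p − 1; against 2: (-4)p + 0(1−p) = −4p.
Setting these equal: 5p − 1 = −4p ⇒ 9p = 1 ⇒ p = 1/9, and the value is (5)·(1/9) − 1 = -4/9.
For Column: with q = P(1), equating a1's and a2's payoffs gives 8q − 4 = −q ⇒ q = 4/9.

-4/9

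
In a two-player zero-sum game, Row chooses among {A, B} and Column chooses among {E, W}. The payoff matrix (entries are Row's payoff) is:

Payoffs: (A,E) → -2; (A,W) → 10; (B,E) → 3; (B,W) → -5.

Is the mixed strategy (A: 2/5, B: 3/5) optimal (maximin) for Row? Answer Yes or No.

Against E this mix gives (2/5)·(-2) + (3/5)·3 = 1.
Against W this mix gives (2/5)·10 + (3/5)·(-5) = 1.
All of Column's active replies (E, W) yield 1, and no column does worse for Row. The mix makes Column indifferent and guarantees 1, so it is optimal.

Yes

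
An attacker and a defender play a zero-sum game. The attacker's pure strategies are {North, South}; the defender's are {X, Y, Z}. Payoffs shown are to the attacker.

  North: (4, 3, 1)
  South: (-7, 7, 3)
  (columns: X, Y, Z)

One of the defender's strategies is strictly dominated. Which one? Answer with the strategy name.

Y

Z holds the attacker's payoff strictly below Y in every row: 1 < 3, 3 < 7.
So Y is strictly dominated for the defender.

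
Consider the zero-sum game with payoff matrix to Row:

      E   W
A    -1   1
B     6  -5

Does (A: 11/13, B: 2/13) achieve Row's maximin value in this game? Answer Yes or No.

Against E this mix gives (11/13)·(-1) + (2/13)·6 = 1/13.
Against W this mix gives (11/13)·1 + (2/13)·(-5) = 1/13.
All of Column's active replies (E, W) yield 1/13, and no column does worse for Row. The mix makes Column indifferent and guarantees 1/13, so it is optimal.

Yes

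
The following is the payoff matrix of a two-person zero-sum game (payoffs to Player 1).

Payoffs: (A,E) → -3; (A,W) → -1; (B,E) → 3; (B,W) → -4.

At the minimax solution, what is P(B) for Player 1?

Row minima: A → -3, B → -4; maximin = -3.
Column maxima: E → 3, W → -1; minimax = -1.
-3 ≠ -1, so there is no saddle point; optimal play is mixed.
Let Player 1 play A with probability p. Expected payoff against E: (-3)p + 3(1−p) = −6p + 3; against W: (-1)p + (-4)(1−p) = 3p − 4.
Setting these equal: −6p + 3 = 3p − 4 ⇒ −9p = -7 ⇒ p = 7/9, and the value is (-6)·(7/9) + 3 = -5/3.
For Player 2: with q = P(E), equating A's and B's payoffs gives −2q − 1 = 7q − 4 ⇒ q = 1/3.

2/9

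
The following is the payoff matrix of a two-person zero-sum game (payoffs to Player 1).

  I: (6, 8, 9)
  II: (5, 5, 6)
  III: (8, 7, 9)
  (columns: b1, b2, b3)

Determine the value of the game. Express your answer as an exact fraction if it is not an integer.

22/3

Row minima: I → 6, II → 5, III → 7; maximin = 7.
Column maxima: b1 → 8, b2 → 8, b3 → 9; minimax = 8.
7 ≠ 8, so there is no saddle point; optimal play is mixed.
II is strictly dominated by I, so Player 1 never plays it.
b3 is strictly dominated by b1 (it gives Player 1 strictly more in every row), so Player 2 never plays it.
On the remaining 2×2 (I, III vs b1, b2):
Let Player 1 play I with probability p. Expected payoff against b1: 6p + 8(1−p) = −2p + 8; against b2: 8p + 7(1−p) = p + 7.
Setting these equal: −2p + 8 = p + 7 ⇒ −3p = -1 ⇒ p = 1/3, and the value is (-2)·(1/3) + 8 = 22/3.
For Player 2: with q = P(b1), equating I's and III's payoffs gives −2q + 8 = q + 7 ⇒ q = 1/3.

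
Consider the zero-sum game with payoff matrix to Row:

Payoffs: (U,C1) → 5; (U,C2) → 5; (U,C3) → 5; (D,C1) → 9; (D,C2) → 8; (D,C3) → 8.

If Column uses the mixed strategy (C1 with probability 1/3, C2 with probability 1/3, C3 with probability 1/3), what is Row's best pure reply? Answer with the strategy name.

D

Expected payoff of U: (1/3)·5 + (1/3)·5 + (1/3)·5 = 5.
Expected payoff of D: (1/3)·9 + (1/3)·8 + (1/3)·8 = 25/3.
The largest is 25/3, so Row's best response is D.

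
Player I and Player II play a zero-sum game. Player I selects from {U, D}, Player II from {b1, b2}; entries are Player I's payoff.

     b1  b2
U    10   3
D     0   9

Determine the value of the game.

Row minima: U → 3, D → 0; maximin = 3.
Column maxima: b1 → 10, b2 → 9; minimax = 9.
3 ≠ 9, so there is no saddle point; optimal play is mixed.
Let Player I play U with probability p. Expected payoff against b1: 10p + 0(1−p) = 10p; against b2: 3p + 9(1−p) = −6p + 9.
Setting these equal: 10p = −6p + 9 ⇒ 16p = 9 ⇒ p = 9/16, and the value is (10)·(9/16) = 45/8.
For Player II: with q = P(b1), equating U's and D's payoffs gives 7q + 3 = −9q + 9 ⇒ q = 3/8.

45/8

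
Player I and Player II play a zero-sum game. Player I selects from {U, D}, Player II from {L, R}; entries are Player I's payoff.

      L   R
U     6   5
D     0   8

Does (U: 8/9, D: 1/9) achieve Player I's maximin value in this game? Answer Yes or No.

Yes

Against L this mix gives (8/9)·6 + (1/9)·0 = 16/3.
Against R this mix gives (8/9)·5 + (1/9)·8 = 16/3.
All of Player II's active replies (L, R) yield 16/3, and no column does worse for Player I. The mix makes Player II indifferent and guarantees 16/3, so it is optimal.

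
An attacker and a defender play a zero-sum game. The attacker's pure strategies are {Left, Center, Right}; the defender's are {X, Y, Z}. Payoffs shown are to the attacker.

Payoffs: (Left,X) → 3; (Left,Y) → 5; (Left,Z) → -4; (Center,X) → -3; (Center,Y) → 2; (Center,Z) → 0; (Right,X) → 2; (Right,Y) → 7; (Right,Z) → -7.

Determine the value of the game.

-6/5

Row minima: Left → -4, Center → -3, Right → -7; maximin = -3.
Column maxima: X → 3, Y → 7, Z → 0; minimax = 0.
-3 ≠ 0, so there is no saddle point; optimal play is mixed.
Y is strictly dominated by X (it gives the attacker strictly more in every row), so the defender never plays it.
With Y eliminated, Right is strictly dominated by Left (Left gives the attacker strictly more in every remaining column), so the attacker never plays it.
On the remaining 2×2 (Left, Center vs X, Z):
Let the attacker play Left with probability p. Expected payoff against X: 3p + (-3)(1−p) = 6p − 3; against Z: (-4)p + 0(1−p) = −4p.
Setting these equal: 6p − 3 = −4p ⇒ 10p = 3 ⇒ p = 3/10, and the value is (6)·(3/10) − 3 = -6/5.
For the defender: with q = P(X), equating Left's and Center's payoffs gives 7q − 4 = −3q ⇒ q = 2/5.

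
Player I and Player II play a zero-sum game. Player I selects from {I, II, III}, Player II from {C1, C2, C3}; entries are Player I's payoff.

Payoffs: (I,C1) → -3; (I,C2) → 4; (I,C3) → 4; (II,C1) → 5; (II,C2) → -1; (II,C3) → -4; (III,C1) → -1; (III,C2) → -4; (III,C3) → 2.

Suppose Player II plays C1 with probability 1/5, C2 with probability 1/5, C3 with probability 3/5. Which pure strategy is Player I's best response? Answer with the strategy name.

I

Expected payoff of I: (1/5)·(-3) + (1/5)·4 + (3/5)·4 = 13/5.
Expected payoff of II: (1/5)·5 + (1/5)·(-1) + (3/5)·(-4) = -8/5.
Expected payoff of III: (1/5)·(-1) + (1/5)·(-4) + (3/5)·2 = 1/5.
The largest is 13/5, so Player I's best response is I.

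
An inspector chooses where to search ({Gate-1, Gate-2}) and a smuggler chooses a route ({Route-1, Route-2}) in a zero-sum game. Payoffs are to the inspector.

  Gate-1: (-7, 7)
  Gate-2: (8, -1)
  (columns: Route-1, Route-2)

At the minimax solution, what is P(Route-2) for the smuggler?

15/23

Row minima: Gate-1 → -7, Gate-2 → -1; maximin = -1.
Column maxima: Route-1 → 8, Route-2 → 7; minimax = 7.
-1 ≠ 7, so there is no saddle point; optimal play is mixed.
Let the inspector play Gate-1 with probability p. Expected payoff against Route-1: (-7)p + 8(1−p) = −15p + 8; against Route-2: 7p + (-1)(1−p) = 8p − 1.
Setting these equal: −15p + 8 = 8p − 1 ⇒ −23p = -9 ⇒ p = 9/23, and the value is (-15)·(9/23) + 8 = 49/23.
For the smuggler: with q = P(Route-1), equating Gate-1's and Gate-2's payoffs gives −14q + 7 = 9q − 1 ⇒ q = 8/23.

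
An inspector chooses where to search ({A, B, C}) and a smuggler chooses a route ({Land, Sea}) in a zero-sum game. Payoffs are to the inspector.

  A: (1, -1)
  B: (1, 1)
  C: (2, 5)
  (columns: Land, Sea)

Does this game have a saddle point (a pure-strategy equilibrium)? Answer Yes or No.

Row minima: A → -1, B → 1, C → 2; maximin = 2.
Column maxima: Land → 2, Sea → 5; minimax = 2.
maximin = minimax = 2, so a saddle point exists.

Yes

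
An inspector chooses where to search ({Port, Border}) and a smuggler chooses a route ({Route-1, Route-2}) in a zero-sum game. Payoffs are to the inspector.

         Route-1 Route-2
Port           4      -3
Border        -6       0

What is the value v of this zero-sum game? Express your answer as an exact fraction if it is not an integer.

Row minima: Port → -3, Border → -6; maximin = -3.
Column maxima: Route-1 → 4, Route-2 → 0; minimax = 0.
-3 ≠ 0, so there is no saddle point; optimal play is mixed.
Let the inspector play Port with probability p. Expected payoff against Route-1: 4p + (-6)(1−p) = 10p − 6; against Route-2: (-3)p + 0(1−p) = −3p.
Setting these equal: 10p − 6 = −3p ⇒ 13p = 6 ⇒ p = 6/13, and the value is (10)·(6/13) − 6 = -18/13.
For the smuggler: with q = P(Route-1), equating Port's and Border's payoffs gives 7q − 3 = −6q ⇒ q = 3/13.

-18/13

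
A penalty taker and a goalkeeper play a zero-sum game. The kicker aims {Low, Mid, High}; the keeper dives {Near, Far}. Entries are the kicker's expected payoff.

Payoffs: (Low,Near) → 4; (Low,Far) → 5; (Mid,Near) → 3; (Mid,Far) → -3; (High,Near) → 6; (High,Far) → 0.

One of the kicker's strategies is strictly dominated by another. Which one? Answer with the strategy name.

Low gives a strictly higher payoff than Mid against every column: 4 > 3, 5 > -3.
So Mid is strictly dominated and the kicker never plays it.

Mid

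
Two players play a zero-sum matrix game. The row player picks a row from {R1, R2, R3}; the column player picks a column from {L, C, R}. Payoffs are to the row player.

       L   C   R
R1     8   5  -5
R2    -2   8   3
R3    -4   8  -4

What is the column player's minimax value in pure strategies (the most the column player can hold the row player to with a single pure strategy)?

3

Column maxima: L → 8, C → 8, R → 3.
The smallest of these is 3.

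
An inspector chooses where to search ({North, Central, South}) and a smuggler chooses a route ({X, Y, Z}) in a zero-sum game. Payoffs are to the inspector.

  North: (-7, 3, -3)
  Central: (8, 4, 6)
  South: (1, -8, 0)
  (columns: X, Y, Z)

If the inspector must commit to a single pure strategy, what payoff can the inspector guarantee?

Row minima: North → -7, Central → 4, South → -8.
The best of these is 4.

4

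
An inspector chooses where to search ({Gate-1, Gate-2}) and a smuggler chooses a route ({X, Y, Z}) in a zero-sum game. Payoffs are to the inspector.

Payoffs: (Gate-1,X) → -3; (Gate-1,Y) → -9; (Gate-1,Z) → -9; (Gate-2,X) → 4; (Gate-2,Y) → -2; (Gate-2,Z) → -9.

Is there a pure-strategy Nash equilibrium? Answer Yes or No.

Row minima: Gate-1 → -9, Gate-2 → -9; maximin = -9.
Column maxima: X → 4, Y → -2, Z → -9; minimax = -9.
maximin = minimax = -9, so a saddle point exists.

Yes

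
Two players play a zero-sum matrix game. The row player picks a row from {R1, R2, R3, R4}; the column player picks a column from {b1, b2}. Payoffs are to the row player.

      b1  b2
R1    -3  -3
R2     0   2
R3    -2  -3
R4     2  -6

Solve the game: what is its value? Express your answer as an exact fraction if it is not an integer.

2/5

Row minima: R1 → -3, R2 → 0, R3 → -3, R4 → -6; maximin = 0.
Column maxima: b1 → 2, b2 → 2; minimax = 2.
0 ≠ 2, so there is no saddle point; optimal play is mixed.
R1 is strictly dominated by R2, so the row player never plays it.
R3 is strictly dominated by R2, so the row player never plays it.
On the remaining 2×2 (R2, R4 vs b1, b2):
Let the row player play R2 with probability p. Expected payoff against b1: 0p + 2(1−p) = −2p + 2; against b2: 2p + (-6)(1−p) = 8p − 6.
Setting these equal: −2p + 2 = 8p − 6 ⇒ −10p = -8 ⇒ p = 4/5, and the value is (-2)·(4/5) + 2 = 2/5.
For the column player: with q = P(b1), equating R2's and R4's payoffs gives −2q + 2 = 8q − 6 ⇒ q = 4/5.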